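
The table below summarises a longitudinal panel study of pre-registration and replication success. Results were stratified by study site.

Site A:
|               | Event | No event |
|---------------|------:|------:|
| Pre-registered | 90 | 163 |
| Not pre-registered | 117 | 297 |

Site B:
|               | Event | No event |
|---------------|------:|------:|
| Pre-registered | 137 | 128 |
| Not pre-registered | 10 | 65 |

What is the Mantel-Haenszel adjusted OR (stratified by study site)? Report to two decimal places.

OR_MH = Σ(aᵢdᵢ/nᵢ) / Σ(bᵢcᵢ/nᵢ), where nᵢ is the stratum total.
Stratum 1 (Site A): n = 667; a·d/n = 90·297/667 = 40.0750; b·c/n = 163·117/667 = 28.5922
Stratum 2 (Site B): n = 340; a·d/n = 137·65/340 = 26.1912; b·c/n = 128·10/340 = 3.7647
OR_MH = (40.0750 + 26.1912) / (28.5922 + 3.7647) = 66.2661 / 32.3569 = 2.04797

2.05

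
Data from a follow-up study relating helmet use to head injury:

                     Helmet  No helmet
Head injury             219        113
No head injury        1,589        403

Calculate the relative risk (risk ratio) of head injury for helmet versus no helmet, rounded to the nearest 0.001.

0.553

Reading the table with exposure as columns: a = 219 (Helmet, case), b = 1589 (Helmet, non-case), c = 113 (No helmet, case), d = 403.
Risk in exposed = 219/1808 = 0.12113; risk in unexposed = 113/516 = 0.21899.
RR = 0.12113 / 0.21899 = 0.55312
The risk is 45% lower among the exposed than among the unexposed.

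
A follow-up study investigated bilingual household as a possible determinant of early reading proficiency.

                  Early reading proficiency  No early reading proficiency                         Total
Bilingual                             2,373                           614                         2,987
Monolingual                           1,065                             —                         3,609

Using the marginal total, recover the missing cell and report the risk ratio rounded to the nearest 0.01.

The missing cell is in the unexposed row: 3609 − 1065 = 2544.
So a = 2373, b = 614, c = 1065, d = 2544.
RR = [a/(a+b)] / [c/(c+d)] = (2373/2987) / (1065/3609) = 0.79444/0.29510 = 2.69215

2.69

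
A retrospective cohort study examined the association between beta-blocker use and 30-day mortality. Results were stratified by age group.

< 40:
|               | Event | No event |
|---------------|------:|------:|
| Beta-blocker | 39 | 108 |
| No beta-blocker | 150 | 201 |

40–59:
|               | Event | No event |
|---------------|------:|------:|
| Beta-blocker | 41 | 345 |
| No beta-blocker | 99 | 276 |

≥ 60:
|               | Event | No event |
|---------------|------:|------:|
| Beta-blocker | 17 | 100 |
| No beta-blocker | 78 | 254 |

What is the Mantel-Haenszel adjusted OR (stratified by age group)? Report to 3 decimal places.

0.424

OR_MH = Σ(aᵢdᵢ/nᵢ) / Σ(bᵢcᵢ/nᵢ), where nᵢ is the stratum total.
Stratum 1 (< 40): n = 498; a·d/n = 39·201/498 = 15.7410; b·c/n = 108·150/498 = 32.5301
Stratum 2 (40–59): n = 761; a·d/n = 41·276/761 = 14.8699; b·c/n = 345·99/761 = 44.8817
Stratum 3 (≥ 60): n = 449; a·d/n = 17·254/449 = 9.6169; b·c/n = 100·78/449 = 17.3719
OR_MH = (15.7410 + 14.8699 + 9.6169) / (32.5301 + 44.8817 + 17.3719) = 40.2278 / 94.7838 = 0.42442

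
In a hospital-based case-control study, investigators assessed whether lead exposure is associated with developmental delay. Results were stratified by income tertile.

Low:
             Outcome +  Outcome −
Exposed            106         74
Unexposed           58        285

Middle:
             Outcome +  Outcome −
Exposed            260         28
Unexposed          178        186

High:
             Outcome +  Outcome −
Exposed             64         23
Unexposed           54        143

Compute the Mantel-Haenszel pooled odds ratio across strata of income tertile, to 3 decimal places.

8.117

OR_MH = Σ(aᵢdᵢ/nᵢ) / Σ(bᵢcᵢ/nᵢ), where nᵢ is the stratum total.
Stratum 1 (Low): n = 523; a·d/n = 106·285/523 = 57.7629; b·c/n = 74·58/523 = 8.2065
Stratum 2 (Middle): n = 652; a·d/n = 260·186/652 = 74.1718; b·c/n = 28·178/652 = 7.6442
Stratum 3 (High): n = 284; a·d/n = 64·143/284 = 32.2254; b·c/n = 23·54/284 = 4.3732
OR_MH = (57.7629 + 74.1718 + 32.2254) / (8.2065 + 7.6442 + 4.3732) = 164.1600 / 20.2239 = 8.11713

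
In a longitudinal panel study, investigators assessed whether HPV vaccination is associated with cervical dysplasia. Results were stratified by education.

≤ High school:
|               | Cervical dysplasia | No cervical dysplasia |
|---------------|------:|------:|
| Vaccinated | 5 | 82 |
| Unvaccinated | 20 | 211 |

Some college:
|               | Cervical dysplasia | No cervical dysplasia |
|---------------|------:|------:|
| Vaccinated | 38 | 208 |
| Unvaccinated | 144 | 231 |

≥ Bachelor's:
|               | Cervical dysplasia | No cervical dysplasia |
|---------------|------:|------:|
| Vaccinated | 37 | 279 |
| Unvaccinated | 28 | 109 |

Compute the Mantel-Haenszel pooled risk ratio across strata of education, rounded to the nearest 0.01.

0.46

RR_MH = Σ(aᵢ·n₀ᵢ/nᵢ) / Σ(cᵢ·n₁ᵢ/nᵢ), with n₁ᵢ = aᵢ+bᵢ (exposed), n₀ᵢ = cᵢ+dᵢ (unexposed), nᵢ = n₁ᵢ+n₀ᵢ.
Stratum 1 (≤ High school): n₁ = 87, n₀ = 231, n = 318; a·n₀/n = 5·231/318 = 3.6321; c·n₁/n = 20·87/318 = 5.4717
Stratum 2 (Some college): n₁ = 246, n₀ = 375, n = 621; a·n₀/n = 38·375/621 = 22.9469; c·n₁/n = 144·246/621 = 57.0435
Stratum 3 (≥ Bachelor's): n₁ = 316, n₀ = 137, n = 453; a·n₀/n = 37·137/453 = 11.1898; c·n₁/n = 28·316/453 = 19.5320
RR_MH = (3.6321 + 22.9469 + 11.1898) / (5.4717 + 57.0435 + 19.5320) = 37.7688 / 82.0472 = 0.46033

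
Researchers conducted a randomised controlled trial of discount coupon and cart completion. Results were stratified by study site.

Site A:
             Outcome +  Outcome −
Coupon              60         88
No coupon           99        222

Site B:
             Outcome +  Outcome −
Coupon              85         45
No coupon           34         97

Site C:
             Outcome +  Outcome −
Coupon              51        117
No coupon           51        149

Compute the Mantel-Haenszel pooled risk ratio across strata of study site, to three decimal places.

1.560

RR_MH = Σ(aᵢ·n₀ᵢ/nᵢ) / Σ(cᵢ·n₁ᵢ/nᵢ), with n₁ᵢ = aᵢ+bᵢ (exposed), n₀ᵢ = cᵢ+dᵢ (unexposed), nᵢ = n₁ᵢ+n₀ᵢ.
Stratum 1 (Site A): n₁ = 148, n₀ = 321, n = 469; a·n₀/n = 60·321/469 = 41.0661; c·n₁/n = 99·148/469 = 31.2409
Stratum 2 (Site B): n₁ = 130, n₀ = 131, n = 261; a·n₀/n = 85·131/261 = 42.6628; c·n₁/n = 34·130/261 = 16.9349
Stratum 3 (Site C): n₁ = 168, n₀ = 200, n = 368; a·n₀/n = 51·200/368 = 27.7174; c·n₁/n = 51·168/368 = 23.2826
RR_MH = (41.0661 + 42.6628 + 27.7174) / (31.2409 + 16.9349 + 23.2826) = 111.4463 / 71.4584 = 1.55960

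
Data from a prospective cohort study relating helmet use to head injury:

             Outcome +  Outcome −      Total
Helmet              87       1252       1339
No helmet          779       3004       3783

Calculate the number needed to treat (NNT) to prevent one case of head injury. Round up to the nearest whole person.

Risk in treated group = 87/1339 = 0.06497; risk in control = 779/3783 = 0.20592.
Absolute risk reduction = 0.20592 − 0.06497 = 0.14095
NNT = 1 / ARR = 1 / 0.14095 = 7.095 → round up → 8

8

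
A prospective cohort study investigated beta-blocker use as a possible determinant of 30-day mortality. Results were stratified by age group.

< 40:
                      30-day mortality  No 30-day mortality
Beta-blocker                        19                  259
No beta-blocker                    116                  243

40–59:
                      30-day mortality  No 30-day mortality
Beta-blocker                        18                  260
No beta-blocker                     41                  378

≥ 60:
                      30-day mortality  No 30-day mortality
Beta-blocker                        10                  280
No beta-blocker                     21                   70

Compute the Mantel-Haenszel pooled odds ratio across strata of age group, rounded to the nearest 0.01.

OR_MH = Σ(aᵢdᵢ/nᵢ) / Σ(bᵢcᵢ/nᵢ), where nᵢ is the stratum total.
Stratum 1 (< 40): n = 637; a·d/n = 19·243/637 = 7.2480; b·c/n = 259·116/637 = 47.1648
Stratum 2 (40–59): n = 697; a·d/n = 18·378/697 = 9.7618; b·c/n = 260·41/697 = 15.2941
Stratum 3 (≥ 60): n = 381; a·d/n = 10·70/381 = 1.8373; b·c/n = 280·21/381 = 15.4331
OR_MH = (7.2480 + 9.7618 + 1.8373) / (47.1648 + 15.2941 + 15.4331) = 18.8471 / 77.8920 = 0.24197

0.24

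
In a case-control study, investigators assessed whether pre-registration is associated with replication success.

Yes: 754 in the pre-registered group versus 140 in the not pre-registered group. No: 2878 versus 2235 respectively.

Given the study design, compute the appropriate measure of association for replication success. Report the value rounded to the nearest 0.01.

From the description: a = 754, b = 2878, c = 140, d = 2235.
This is a case-control study: participants were sampled on outcome status, so risks in the source population cannot be estimated directly — relative risk is not valid here. The odds ratio is the appropriate measure.
OR = (a·d)/(b·c) = (754 × 2235) / (2878 × 140) = 1685190 / 402920 = 4.18244

4.18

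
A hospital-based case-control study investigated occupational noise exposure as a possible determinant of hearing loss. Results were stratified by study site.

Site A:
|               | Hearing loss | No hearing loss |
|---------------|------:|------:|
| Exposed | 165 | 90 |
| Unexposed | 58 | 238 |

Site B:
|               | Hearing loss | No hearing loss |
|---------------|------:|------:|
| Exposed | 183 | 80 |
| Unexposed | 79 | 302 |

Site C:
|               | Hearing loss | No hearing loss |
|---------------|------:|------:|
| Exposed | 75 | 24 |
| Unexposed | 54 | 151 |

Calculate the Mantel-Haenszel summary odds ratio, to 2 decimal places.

OR_MH = Σ(aᵢdᵢ/nᵢ) / Σ(bᵢcᵢ/nᵢ), where nᵢ is the stratum total.
Stratum 1 (Site A): n = 551; a·d/n = 165·238/551 = 71.2704; b·c/n = 90·58/551 = 9.4737
Stratum 2 (Site B): n = 644; a·d/n = 183·302/644 = 85.8168; b·c/n = 80·79/644 = 9.8137
Stratum 3 (Site C): n = 304; a·d/n = 75·151/304 = 37.2533; b·c/n = 24·54/304 = 4.2632
OR_MH = (71.2704 + 85.8168 + 37.2533) / (9.4737 + 9.8137 + 4.2632) = 194.3405 / 23.5505 = 8.25207

8.25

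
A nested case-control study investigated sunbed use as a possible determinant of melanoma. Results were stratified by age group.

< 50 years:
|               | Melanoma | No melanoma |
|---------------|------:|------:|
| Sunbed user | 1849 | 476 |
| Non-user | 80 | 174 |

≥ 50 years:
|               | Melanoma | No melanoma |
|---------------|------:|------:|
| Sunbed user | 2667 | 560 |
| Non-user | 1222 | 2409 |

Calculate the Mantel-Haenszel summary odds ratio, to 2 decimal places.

OR_MH = Σ(aᵢdᵢ/nᵢ) / Σ(bᵢcᵢ/nᵢ), where nᵢ is the stratum total.
Stratum 1 (< 50 years): n = 2579; a·d/n = 1849·174/2579 = 124.7484; b·c/n = 476·80/2579 = 14.7654
Stratum 2 (≥ 50 years): n = 6858; a·d/n = 2667·2409/6858 = 936.8333; b·c/n = 560·1222/6858 = 99.7842
OR_MH = (124.7484 + 936.8333) / (14.7654 + 99.7842) = 1061.5817 / 114.5496 = 9.26744

9.27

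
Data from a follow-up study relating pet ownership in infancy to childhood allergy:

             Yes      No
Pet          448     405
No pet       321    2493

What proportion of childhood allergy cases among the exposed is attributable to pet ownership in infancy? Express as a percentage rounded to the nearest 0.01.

78.28

Cells: a = 448, b = 405, c = 321, d = 2493.
Risk in exposed = 448/853 = 0.52521; risk in unexposed = 321/2814 = 0.11407.
RR = 0.52521/0.11407 = 4.60413
AR% = (RR − 1)/RR × 100 = (4.60413 − 1)/4.60413 × 100 = 78.2804%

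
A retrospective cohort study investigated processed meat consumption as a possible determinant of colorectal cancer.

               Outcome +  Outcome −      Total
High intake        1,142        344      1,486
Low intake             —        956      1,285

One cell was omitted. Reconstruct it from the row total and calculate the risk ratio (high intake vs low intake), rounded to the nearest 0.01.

The missing cell is in the unexposed row: 1285 − 956 = 329.
So a = 1142, b = 344, c = 329, d = 956.
RR = [a/(a+b)] / [c/(c+d)] = (1142/1486) / (329/1285) = 0.76851/0.25603 = 3.00161

3.00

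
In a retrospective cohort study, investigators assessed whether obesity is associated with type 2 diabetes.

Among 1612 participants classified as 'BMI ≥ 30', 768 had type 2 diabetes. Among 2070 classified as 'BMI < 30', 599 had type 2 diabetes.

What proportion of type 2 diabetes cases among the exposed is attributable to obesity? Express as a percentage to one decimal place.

From the description: a = 768, b = 844, c = 599, d = 1471.
Risk in exposed = 768/1612 = 0.47643; risk in unexposed = 599/2070 = 0.28937.
RR = 0.47643/0.28937 = 1.64642
AR% = (RR − 1)/RR × 100 = (1.64642 − 1)/1.64642 × 100 = 39.2620%

39.3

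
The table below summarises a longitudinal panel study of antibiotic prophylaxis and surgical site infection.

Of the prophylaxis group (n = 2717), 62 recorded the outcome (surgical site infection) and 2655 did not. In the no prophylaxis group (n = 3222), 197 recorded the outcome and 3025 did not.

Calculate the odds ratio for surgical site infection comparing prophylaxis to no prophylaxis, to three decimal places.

0.359

From the description: a = 62, b = 2655, c = 197, d = 3025.
OR = (a·d)/(b·c) = (62 × 3025) / (2655 × 197) = 187550 / 523035 = 0.35858
Exposure is associated with lower odds of surgical site infection (OR = 0.36 < 1).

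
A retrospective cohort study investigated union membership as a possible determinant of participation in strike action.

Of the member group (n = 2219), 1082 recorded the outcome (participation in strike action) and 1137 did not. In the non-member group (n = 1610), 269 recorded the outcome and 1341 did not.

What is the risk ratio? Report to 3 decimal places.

From the description: a = 1082, b = 1137, c = 269, d = 1341.
Risk in exposed = 1082/2219 = 0.48761; risk in unexposed = 269/1610 = 0.16708.
RR = 0.48761 / 0.16708 = 2.91839
The risk among the exposed is 2.92 times that among the unexposed.

2.918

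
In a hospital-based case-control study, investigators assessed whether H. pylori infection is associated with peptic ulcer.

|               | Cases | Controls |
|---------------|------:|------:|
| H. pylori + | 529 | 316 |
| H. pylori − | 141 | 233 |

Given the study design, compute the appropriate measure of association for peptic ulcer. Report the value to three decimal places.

2.766

Cells: a = 529, b = 316, c = 141, d = 233.
This is a hospital-based case-control study: participants were sampled on outcome status, so risks in the source population cannot be estimated directly — relative risk is not valid here. The odds ratio is the appropriate measure.
OR = (a·d)/(b·c) = (529 × 233) / (316 × 141) = 123257 / 44556 = 2.76634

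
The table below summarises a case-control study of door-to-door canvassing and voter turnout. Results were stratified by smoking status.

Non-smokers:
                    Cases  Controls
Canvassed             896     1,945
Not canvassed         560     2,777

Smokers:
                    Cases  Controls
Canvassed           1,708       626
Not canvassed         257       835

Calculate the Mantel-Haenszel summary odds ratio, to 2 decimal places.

3.67

OR_MH = Σ(aᵢdᵢ/nᵢ) / Σ(bᵢcᵢ/nᵢ), where nᵢ is the stratum total.
Stratum 1 (Non-smokers): n = 6178; a·d/n = 896·2777/6178 = 402.7504; b·c/n = 1945·560/6178 = 176.3030
Stratum 2 (Smokers): n = 3426; a·d/n = 1708·835/3426 = 416.2814; b·c/n = 626·257/3426 = 46.9591
OR_MH = (402.7504 + 416.2814) / (176.3030 + 46.9591) = 819.0318 / 223.2621 = 3.66848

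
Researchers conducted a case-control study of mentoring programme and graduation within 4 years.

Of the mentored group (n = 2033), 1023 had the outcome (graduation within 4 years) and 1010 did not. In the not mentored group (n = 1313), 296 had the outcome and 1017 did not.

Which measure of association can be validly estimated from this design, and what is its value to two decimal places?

From the description: a = 1023, b = 1010, c = 296, d = 1017.
This is a case-control study: participants were sampled on outcome status, so risks in the source population cannot be estimated directly — relative risk is not valid here. The odds ratio is the appropriate measure.
OR = (a·d)/(b·c) = (1023 × 1017) / (1010 × 296) = 1040391 / 298960 = 3.48003

3.48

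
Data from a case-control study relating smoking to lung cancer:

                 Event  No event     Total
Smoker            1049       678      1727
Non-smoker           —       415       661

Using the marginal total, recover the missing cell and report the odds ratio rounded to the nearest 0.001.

The missing cell is in the unexposed row: 661 − 415 = 246.
So a = 1049, b = 678, c = 246, d = 415.
OR = (a·d)/(b·c) = (1049 × 415) / (678 × 246) = 435335 / 166788 = 2.61011

2.610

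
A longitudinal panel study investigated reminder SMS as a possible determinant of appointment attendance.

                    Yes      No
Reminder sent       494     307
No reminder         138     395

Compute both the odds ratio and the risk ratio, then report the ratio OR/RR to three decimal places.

Cells: a = 494, b = 307, c = 138, d = 395.
OR = (494·395)/(307·138) = 195130/42366 = 4.60582
Risk in exposed = 494/801 = 0.61673; risk in unexposed = 138/533 = 0.25891; RR = 2.38200
OR/RR = 4.60582 / 2.38200 = 1.93359
The outcome is not rare, so the OR lies further from 1 than the RR.

1.934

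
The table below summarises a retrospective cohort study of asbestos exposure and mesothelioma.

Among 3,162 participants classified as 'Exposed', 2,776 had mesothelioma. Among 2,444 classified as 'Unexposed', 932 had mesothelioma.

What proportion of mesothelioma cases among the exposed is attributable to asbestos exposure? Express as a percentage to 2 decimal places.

56.56

From the description: a = 2776, b = 386, c = 932, d = 1512.
Risk in exposed = 2776/3162 = 0.87793; risk in unexposed = 932/2444 = 0.38134.
RR = 0.87793/0.38134 = 2.30220
AR% = (RR − 1)/RR × 100 = (2.30220 − 1)/2.30220 × 100 = 56.5633%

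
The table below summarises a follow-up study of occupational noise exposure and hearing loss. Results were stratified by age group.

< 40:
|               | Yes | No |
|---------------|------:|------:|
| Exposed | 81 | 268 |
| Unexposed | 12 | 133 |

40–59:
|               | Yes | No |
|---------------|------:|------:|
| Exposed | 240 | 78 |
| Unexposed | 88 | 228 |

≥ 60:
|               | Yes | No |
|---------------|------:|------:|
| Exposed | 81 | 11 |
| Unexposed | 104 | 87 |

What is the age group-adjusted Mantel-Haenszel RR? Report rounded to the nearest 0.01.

RR_MH = Σ(aᵢ·n₀ᵢ/nᵢ) / Σ(cᵢ·n₁ᵢ/nᵢ), with n₁ᵢ = aᵢ+bᵢ (exposed), n₀ᵢ = cᵢ+dᵢ (unexposed), nᵢ = n₁ᵢ+n₀ᵢ.
Stratum 1 (< 40): n₁ = 349, n₀ = 145, n = 494; a·n₀/n = 81·145/494 = 23.7753; c·n₁/n = 12·349/494 = 8.4777
Stratum 2 (40–59): n₁ = 318, n₀ = 316, n = 634; a·n₀/n = 240·316/634 = 119.6215; c·n₁/n = 88·318/634 = 44.1388
Stratum 3 (≥ 60): n₁ = 92, n₀ = 191, n = 283; a·n₀/n = 81·191/283 = 54.6678; c·n₁/n = 104·92/283 = 33.8092
RR_MH = (23.7753 + 119.6215 + 54.6678) / (8.4777 + 44.1388 + 33.8092) = 198.0646 / 86.4257 = 2.29173

2.29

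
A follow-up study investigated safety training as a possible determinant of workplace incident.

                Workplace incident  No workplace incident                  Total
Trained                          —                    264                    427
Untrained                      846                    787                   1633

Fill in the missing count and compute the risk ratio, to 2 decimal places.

0.74

The missing cell is in the exposed row: 427 − 264 = 163.
So a = 163, b = 264, c = 846, d = 787.
RR = [a/(a+b)] / [c/(c+d)] = (163/427) / (846/1633) = 0.38173/0.51806 = 0.73684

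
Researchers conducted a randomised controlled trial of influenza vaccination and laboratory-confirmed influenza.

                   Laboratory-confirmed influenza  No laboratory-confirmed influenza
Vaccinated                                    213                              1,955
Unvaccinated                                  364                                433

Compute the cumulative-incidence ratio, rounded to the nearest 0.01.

Cells: a = 213, b = 1955, c = 364, d = 433.
Risk in exposed = 213/2168 = 0.09825; risk in unexposed = 364/797 = 0.45671.
RR = 0.09825 / 0.45671 = 0.21512
The risk is 78% lower among the exposed than among the unexposed.

0.22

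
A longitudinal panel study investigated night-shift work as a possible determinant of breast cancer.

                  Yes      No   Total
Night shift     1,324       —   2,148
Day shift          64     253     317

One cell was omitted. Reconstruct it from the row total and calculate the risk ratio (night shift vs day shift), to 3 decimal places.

The missing cell is in the exposed row: 2148 − 1324 = 824.
So a = 1324, b = 824, c = 64, d = 253.
RR = [a/(a+b)] / [c/(c+d)] = (1324/2148) / (64/317) = 0.61639/0.20189 = 3.05304

3.053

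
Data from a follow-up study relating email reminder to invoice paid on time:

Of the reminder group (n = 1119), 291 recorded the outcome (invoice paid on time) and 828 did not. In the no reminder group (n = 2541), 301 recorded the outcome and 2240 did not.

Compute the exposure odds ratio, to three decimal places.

2.615

From the description: a = 291, b = 828, c = 301, d = 2240.
OR = (a·d)/(b·c) = (291 × 2240) / (828 × 301) = 651840 / 249228 = 2.61544
The odds of invoice paid on time are about 2.62 times as high in the reminder group.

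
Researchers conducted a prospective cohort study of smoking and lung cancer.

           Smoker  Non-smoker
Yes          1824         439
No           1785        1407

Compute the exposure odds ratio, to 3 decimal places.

Reading the table with exposure as columns: a = 1824 (Smoker, case), b = 1785 (Smoker, non-case), c = 439 (Non-smoker, case), d = 1407.
OR = (a·d)/(b·c) = (1824 × 1407) / (1785 × 439) = 2566368 / 783615 = 3.27504
The odds of lung cancer are about 3.28 times as high in the smoker group.

3.275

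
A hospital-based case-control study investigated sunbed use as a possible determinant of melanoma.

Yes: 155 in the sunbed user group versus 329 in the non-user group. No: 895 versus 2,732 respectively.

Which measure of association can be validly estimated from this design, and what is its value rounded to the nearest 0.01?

1.44

From the description: a = 155, b = 895, c = 329, d = 2732.
This is a hospital-based case-control study: participants were sampled on outcome status, so risks in the source population cannot be estimated directly — relative risk is not valid here. The odds ratio is the appropriate measure.
OR = (a·d)/(b·c) = (155 × 2732) / (895 × 329) = 423460 / 294455 = 1.43811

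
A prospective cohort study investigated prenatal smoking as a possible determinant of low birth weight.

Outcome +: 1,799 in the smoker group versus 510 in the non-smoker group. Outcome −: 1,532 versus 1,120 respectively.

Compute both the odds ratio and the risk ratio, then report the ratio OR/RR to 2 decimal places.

1.49

From the description: a = 1799, b = 1532, c = 510, d = 1120.
OR = (1799·1120)/(1532·510) = 2014880/781320 = 2.57882
Risk in exposed = 1799/3331 = 0.54008; risk in unexposed = 510/1630 = 0.31288; RR = 1.72613
OR/RR = 2.57882 / 1.72613 = 1.49399
The outcome is not rare, so the OR lies further from 1 than the RR.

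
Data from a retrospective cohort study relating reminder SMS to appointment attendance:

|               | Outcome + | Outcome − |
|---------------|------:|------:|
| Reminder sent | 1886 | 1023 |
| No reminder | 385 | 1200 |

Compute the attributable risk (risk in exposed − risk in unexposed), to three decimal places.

0.405

Cells: a = 1886, b = 1023, c = 385, d = 1200.
Risk in exposed = 1886/2909 = 0.648333; risk in unexposed = 385/1585 = 0.242902.
Risk difference = 0.648333 − 0.242902 = 0.405431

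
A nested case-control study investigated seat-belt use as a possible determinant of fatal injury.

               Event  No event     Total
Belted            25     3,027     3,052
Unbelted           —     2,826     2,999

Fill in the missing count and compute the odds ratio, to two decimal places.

0.13

The missing cell is in the unexposed row: 2999 − 2826 = 173.
So a = 25, b = 3027, c = 173, d = 2826.
OR = (a·d)/(b·c) = (25 × 2826) / (3027 × 173) = 70650 / 523671 = 0.13491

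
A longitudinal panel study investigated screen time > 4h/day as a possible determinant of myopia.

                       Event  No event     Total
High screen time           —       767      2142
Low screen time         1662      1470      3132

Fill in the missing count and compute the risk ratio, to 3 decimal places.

1.210

The missing cell is in the exposed row: 2142 − 767 = 1375.
So a = 1375, b = 767, c = 1662, d = 1470.
RR = [a/(a+b)] / [c/(c+d)] = (1375/2142) / (1662/3132) = 0.64192/0.53065 = 1.20969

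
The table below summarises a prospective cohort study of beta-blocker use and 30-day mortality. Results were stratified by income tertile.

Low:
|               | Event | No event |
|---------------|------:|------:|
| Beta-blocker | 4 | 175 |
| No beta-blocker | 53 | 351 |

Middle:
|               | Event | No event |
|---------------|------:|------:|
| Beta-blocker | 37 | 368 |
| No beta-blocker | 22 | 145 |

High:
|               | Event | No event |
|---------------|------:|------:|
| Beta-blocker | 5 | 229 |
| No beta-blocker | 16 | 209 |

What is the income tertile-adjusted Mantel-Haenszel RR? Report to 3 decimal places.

0.401

RR_MH = Σ(aᵢ·n₀ᵢ/nᵢ) / Σ(cᵢ·n₁ᵢ/nᵢ), with n₁ᵢ = aᵢ+bᵢ (exposed), n₀ᵢ = cᵢ+dᵢ (unexposed), nᵢ = n₁ᵢ+n₀ᵢ.
Stratum 1 (Low): n₁ = 179, n₀ = 404, n = 583; a·n₀/n = 4·404/583 = 2.7719; c·n₁/n = 53·179/583 = 16.2727
Stratum 2 (Middle): n₁ = 405, n₀ = 167, n = 572; a·n₀/n = 37·167/572 = 10.8024; c·n₁/n = 22·405/572 = 15.5769
Stratum 3 (High): n₁ = 234, n₀ = 225, n = 459; a·n₀/n = 5·225/459 = 2.4510; c·n₁/n = 16·234/459 = 8.1569
RR_MH = (2.7719 + 10.8024 + 2.4510) / (16.2727 + 15.5769 + 8.1569) = 16.0253 / 40.0065 = 0.40057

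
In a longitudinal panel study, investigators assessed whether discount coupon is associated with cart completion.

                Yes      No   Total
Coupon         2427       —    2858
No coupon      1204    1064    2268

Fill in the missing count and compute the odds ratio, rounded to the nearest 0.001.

The missing cell is in the exposed row: 2858 − 2427 = 431.
So a = 2427, b = 431, c = 1204, d = 1064.
OR = (a·d)/(b·c) = (2427 × 1064) / (431 × 1204) = 2582328 / 518924 = 4.97631

4.976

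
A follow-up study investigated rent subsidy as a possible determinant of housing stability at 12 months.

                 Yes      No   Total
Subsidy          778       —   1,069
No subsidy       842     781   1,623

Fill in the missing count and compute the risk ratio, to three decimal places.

The missing cell is in the exposed row: 1069 − 778 = 291.
So a = 778, b = 291, c = 842, d = 781.
RR = [a/(a+b)] / [c/(c+d)] = (778/1069) / (842/1623) = 0.72778/0.51879 = 1.40284

1.403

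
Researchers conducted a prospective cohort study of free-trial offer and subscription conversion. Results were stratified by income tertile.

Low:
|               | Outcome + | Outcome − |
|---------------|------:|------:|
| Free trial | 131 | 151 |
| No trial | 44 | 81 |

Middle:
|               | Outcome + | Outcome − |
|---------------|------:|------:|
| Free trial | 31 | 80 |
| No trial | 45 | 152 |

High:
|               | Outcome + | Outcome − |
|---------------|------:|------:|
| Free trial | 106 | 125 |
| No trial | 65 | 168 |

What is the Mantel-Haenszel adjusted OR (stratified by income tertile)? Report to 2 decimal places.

OR_MH = Σ(aᵢdᵢ/nᵢ) / Σ(bᵢcᵢ/nᵢ), where nᵢ is the stratum total.
Stratum 1 (Low): n = 407; a·d/n = 131·81/407 = 26.0713; b·c/n = 151·44/407 = 16.3243
Stratum 2 (Middle): n = 308; a·d/n = 31·152/308 = 15.2987; b·c/n = 80·45/308 = 11.6883
Stratum 3 (High): n = 464; a·d/n = 106·168/464 = 38.3793; b·c/n = 125·65/464 = 17.5108
OR_MH = (26.0713 + 15.2987 + 38.3793) / (16.3243 + 11.6883 + 17.5108) = 79.7493 / 45.5234 = 1.75183

1.75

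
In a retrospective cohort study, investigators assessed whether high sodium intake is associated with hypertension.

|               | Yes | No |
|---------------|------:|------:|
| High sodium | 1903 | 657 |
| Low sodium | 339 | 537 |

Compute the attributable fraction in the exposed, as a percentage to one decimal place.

Cells: a = 1903, b = 657, c = 339, d = 537.
Risk in exposed = 1903/2560 = 0.74336; risk in unexposed = 339/876 = 0.38699.
RR = 0.74336/0.38699 = 1.92089
AR% = (RR − 1)/RR × 100 = (1.92089 − 1)/1.92089 × 100 = 47.9409%

47.9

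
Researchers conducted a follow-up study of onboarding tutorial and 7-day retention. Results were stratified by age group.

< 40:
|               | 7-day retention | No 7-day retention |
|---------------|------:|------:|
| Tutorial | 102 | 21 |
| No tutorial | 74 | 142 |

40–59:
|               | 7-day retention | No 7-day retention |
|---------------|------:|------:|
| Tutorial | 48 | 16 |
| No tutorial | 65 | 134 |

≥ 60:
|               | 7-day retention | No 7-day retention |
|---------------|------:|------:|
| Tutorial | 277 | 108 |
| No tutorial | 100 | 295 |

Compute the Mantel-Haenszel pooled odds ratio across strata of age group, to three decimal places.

7.681

OR_MH = Σ(aᵢdᵢ/nᵢ) / Σ(bᵢcᵢ/nᵢ), where nᵢ is the stratum total.
Stratum 1 (< 40): n = 339; a·d/n = 102·142/339 = 42.7257; b·c/n = 21·74/339 = 4.5841
Stratum 2 (40–59): n = 263; a·d/n = 48·134/263 = 24.4563; b·c/n = 16·65/263 = 3.9544
Stratum 3 (≥ 60): n = 780; a·d/n = 277·295/780 = 104.7628; b·c/n = 108·100/780 = 13.8462
OR_MH = (42.7257 + 24.4563 + 104.7628) / (4.5841 + 3.9544 + 13.8462) = 171.9448 / 22.3846 = 7.68139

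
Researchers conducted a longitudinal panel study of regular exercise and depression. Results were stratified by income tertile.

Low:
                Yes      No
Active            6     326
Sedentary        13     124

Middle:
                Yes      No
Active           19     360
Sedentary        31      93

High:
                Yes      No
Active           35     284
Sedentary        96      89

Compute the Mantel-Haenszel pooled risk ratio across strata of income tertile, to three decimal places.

RR_MH = Σ(aᵢ·n₀ᵢ/nᵢ) / Σ(cᵢ·n₁ᵢ/nᵢ), with n₁ᵢ = aᵢ+bᵢ (exposed), n₀ᵢ = cᵢ+dᵢ (unexposed), nᵢ = n₁ᵢ+n₀ᵢ.
Stratum 1 (Low): n₁ = 332, n₀ = 137, n = 469; a·n₀/n = 6·137/469 = 1.7527; c·n₁/n = 13·332/469 = 9.2026
Stratum 2 (Middle): n₁ = 379, n₀ = 124, n = 503; a·n₀/n = 19·124/503 = 4.6839; c·n₁/n = 31·379/503 = 23.3579
Stratum 3 (High): n₁ = 319, n₀ = 185, n = 504; a·n₀/n = 35·185/504 = 12.8472; c·n₁/n = 96·319/504 = 60.7619
RR_MH = (1.7527 + 4.6839 + 12.8472) / (9.2026 + 23.3579 + 60.7619) = 19.2838 / 93.3223 = 0.20664

0.207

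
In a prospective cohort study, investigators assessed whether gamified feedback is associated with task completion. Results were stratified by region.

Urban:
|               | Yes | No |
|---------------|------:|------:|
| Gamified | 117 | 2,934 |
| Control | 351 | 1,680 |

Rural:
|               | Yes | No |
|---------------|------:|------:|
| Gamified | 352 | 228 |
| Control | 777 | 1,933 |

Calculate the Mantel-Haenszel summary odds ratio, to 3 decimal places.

0.957

OR_MH = Σ(aᵢdᵢ/nᵢ) / Σ(bᵢcᵢ/nᵢ), where nᵢ is the stratum total.
Stratum 1 (Urban): n = 5082; a·d/n = 117·1680/5082 = 38.6777; b·c/n = 2934·351/5082 = 202.6434
Stratum 2 (Rural): n = 3290; a·d/n = 352·1933/3290 = 206.8134; b·c/n = 228·777/3290 = 53.8468
OR_MH = (38.6777 + 206.8134) / (202.6434 + 53.8468) = 245.4911 / 256.4903 = 0.95712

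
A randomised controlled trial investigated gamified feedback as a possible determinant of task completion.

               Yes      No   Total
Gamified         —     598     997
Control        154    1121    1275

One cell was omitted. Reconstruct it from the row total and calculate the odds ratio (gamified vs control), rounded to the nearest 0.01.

4.86

The missing cell is in the exposed row: 997 − 598 = 399.
So a = 399, b = 598, c = 154, d = 1121.
OR = (a·d)/(b·c) = (399 × 1121) / (598 × 154) = 447279 / 92092 = 4.85687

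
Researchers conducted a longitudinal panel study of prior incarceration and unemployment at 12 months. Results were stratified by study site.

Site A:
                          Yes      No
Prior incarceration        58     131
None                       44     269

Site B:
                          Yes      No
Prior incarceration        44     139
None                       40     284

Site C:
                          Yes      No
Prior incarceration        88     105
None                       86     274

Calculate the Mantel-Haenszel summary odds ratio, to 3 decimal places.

2.561

OR_MH = Σ(aᵢdᵢ/nᵢ) / Σ(bᵢcᵢ/nᵢ), where nᵢ is the stratum total.
Stratum 1 (Site A): n = 502; a·d/n = 58·269/502 = 31.0797; b·c/n = 131·44/502 = 11.4821
Stratum 2 (Site B): n = 507; a·d/n = 44·284/507 = 24.6469; b·c/n = 139·40/507 = 10.9665
Stratum 3 (Site C): n = 553; a·d/n = 88·274/553 = 43.6022; b·c/n = 105·86/553 = 16.3291
OR_MH = (31.0797 + 24.6469 + 43.6022) / (11.4821 + 10.9665 + 16.3291) = 99.3288 / 38.7777 = 2.56150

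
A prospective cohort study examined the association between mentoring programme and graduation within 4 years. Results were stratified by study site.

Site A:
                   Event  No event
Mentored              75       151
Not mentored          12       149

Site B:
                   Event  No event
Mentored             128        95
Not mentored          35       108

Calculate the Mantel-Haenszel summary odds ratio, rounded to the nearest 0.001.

OR_MH = Σ(aᵢdᵢ/nᵢ) / Σ(bᵢcᵢ/nᵢ), where nᵢ is the stratum total.
Stratum 1 (Site A): n = 387; a·d/n = 75·149/387 = 28.8760; b·c/n = 151·12/387 = 4.6822
Stratum 2 (Site B): n = 366; a·d/n = 128·108/366 = 37.7705; b·c/n = 95·35/366 = 9.0847
OR_MH = (28.8760 + 37.7705) / (4.6822 + 9.0847) = 66.6465 / 13.7669 = 4.84108

4.841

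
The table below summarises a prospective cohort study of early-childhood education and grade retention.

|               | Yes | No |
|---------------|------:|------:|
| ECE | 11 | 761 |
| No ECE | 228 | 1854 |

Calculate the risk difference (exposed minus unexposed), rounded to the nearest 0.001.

Cells: a = 11, b = 761, c = 228, d = 1854.
Risk in exposed = 11/772 = 0.014249; risk in unexposed = 228/2082 = 0.109510.
Risk difference = 0.014249 − 0.109510 = -0.095261

-0.095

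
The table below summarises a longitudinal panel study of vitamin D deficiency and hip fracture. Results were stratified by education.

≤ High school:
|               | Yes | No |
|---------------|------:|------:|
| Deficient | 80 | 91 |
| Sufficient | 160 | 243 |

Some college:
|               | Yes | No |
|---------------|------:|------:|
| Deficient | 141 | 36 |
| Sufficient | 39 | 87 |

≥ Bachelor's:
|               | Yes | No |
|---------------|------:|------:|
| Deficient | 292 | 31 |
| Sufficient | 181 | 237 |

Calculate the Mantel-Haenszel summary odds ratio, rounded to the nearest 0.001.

4.465

OR_MH = Σ(aᵢdᵢ/nᵢ) / Σ(bᵢcᵢ/nᵢ), where nᵢ is the stratum total.
Stratum 1 (≤ High school): n = 574; a·d/n = 80·243/574 = 33.8676; b·c/n = 91·160/574 = 25.3659
Stratum 2 (Some college): n = 303; a·d/n = 141·87/303 = 40.4851; b·c/n = 36·39/303 = 4.6337
Stratum 3 (≥ Bachelor's): n = 741; a·d/n = 292·237/741 = 93.3927; b·c/n = 31·181/741 = 7.5722
OR_MH = (33.8676 + 40.4851 + 93.3927) / (25.3659 + 4.6337 + 7.5722) = 167.7455 / 37.5717 = 4.46467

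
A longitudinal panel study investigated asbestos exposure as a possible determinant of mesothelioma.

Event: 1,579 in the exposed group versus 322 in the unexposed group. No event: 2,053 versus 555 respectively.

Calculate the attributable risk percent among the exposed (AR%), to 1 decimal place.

From the description: a = 1579, b = 2053, c = 322, d = 555.
Risk in exposed = 1579/3632 = 0.43475; risk in unexposed = 322/877 = 0.36716.
RR = 0.43475/0.36716 = 1.18408
AR% = (RR − 1)/RR × 100 = (1.18408 − 1)/1.18408 × 100 = 15.5460%

15.5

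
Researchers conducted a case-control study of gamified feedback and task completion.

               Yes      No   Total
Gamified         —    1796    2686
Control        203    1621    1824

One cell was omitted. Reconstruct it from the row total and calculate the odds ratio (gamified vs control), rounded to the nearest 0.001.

3.957

The missing cell is in the exposed row: 2686 − 1796 = 890.
So a = 890, b = 1796, c = 203, d = 1621.
OR = (a·d)/(b·c) = (890 × 1621) / (1796 × 203) = 1442690 / 364588 = 3.95704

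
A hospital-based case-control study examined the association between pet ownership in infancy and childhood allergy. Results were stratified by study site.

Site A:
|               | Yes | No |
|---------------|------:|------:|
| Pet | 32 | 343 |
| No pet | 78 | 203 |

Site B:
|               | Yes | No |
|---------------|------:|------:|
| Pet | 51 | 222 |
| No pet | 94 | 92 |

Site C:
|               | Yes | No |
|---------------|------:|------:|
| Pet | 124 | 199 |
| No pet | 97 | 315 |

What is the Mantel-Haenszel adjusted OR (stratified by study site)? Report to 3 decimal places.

0.651

OR_MH = Σ(aᵢdᵢ/nᵢ) / Σ(bᵢcᵢ/nᵢ), where nᵢ is the stratum total.
Stratum 1 (Site A): n = 656; a·d/n = 32·203/656 = 9.9024; b·c/n = 343·78/656 = 40.7835
Stratum 2 (Site B): n = 459; a·d/n = 51·92/459 = 10.2222; b·c/n = 222·94/459 = 45.4641
Stratum 3 (Site C): n = 735; a·d/n = 124·315/735 = 53.1429; b·c/n = 199·97/735 = 26.2626
OR_MH = (9.9024 + 10.2222 + 53.1429) / (40.7835 + 45.4641 + 26.2626) = 73.2675 / 112.5102 = 0.65121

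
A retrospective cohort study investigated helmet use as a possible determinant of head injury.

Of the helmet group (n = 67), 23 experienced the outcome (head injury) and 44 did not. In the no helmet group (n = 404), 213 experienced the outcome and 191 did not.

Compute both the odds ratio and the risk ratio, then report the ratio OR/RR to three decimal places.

0.720

From the description: a = 23, b = 44, c = 213, d = 191.
OR = (23·191)/(44·213) = 4393/9372 = 0.46874
Risk in exposed = 23/67 = 0.34328; risk in unexposed = 213/404 = 0.52723; RR = 0.65111
OR/RR = 0.46874 / 0.65111 = 0.71990
The outcome is not rare, so the OR lies further from 1 than the RR.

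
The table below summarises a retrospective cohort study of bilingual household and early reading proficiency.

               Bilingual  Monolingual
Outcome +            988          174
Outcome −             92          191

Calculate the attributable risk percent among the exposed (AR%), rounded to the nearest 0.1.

47.9

Reading the table with exposure as columns: a = 988 (Bilingual, case), b = 92 (Bilingual, non-case), c = 174 (Monolingual, case), d = 191.
Risk in exposed = 988/1080 = 0.91481; risk in unexposed = 174/365 = 0.47671.
RR = 0.91481/0.47671 = 1.91901
AR% = (RR − 1)/RR × 100 = (1.91901 − 1)/1.91901 × 100 = 47.8897%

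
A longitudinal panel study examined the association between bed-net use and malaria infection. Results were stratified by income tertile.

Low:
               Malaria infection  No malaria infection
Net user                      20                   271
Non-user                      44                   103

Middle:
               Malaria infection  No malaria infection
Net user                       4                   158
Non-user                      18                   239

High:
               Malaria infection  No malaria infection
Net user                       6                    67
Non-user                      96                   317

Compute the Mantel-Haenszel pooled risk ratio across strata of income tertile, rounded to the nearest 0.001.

RR_MH = Σ(aᵢ·n₀ᵢ/nᵢ) / Σ(cᵢ·n₁ᵢ/nᵢ), with n₁ᵢ = aᵢ+bᵢ (exposed), n₀ᵢ = cᵢ+dᵢ (unexposed), nᵢ = n₁ᵢ+n₀ᵢ.
Stratum 1 (Low): n₁ = 291, n₀ = 147, n = 438; a·n₀/n = 20·147/438 = 6.7123; c·n₁/n = 44·291/438 = 29.2329
Stratum 2 (Middle): n₁ = 162, n₀ = 257, n = 419; a·n₀/n = 4·257/419 = 2.4535; c·n₁/n = 18·162/419 = 6.9594
Stratum 3 (High): n₁ = 73, n₀ = 413, n = 486; a·n₀/n = 6·413/486 = 5.0988; c·n₁/n = 96·73/486 = 14.4198
RR_MH = (6.7123 + 2.4535 + 5.0988) / (29.2329 + 6.9594 + 14.4198) = 14.2646 / 50.6121 = 0.28184

0.282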